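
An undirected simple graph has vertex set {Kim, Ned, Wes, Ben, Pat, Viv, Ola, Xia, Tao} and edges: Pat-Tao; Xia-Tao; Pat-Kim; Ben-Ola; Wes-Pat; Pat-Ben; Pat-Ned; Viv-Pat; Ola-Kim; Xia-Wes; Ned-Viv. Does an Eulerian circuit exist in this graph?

Yes

Degrees: Kim:2, Ned:2, Wes:2, Ben:2, Pat:6, Viv:2, Ola:2, Xia:2, Tao:2
Every vertex has even degree and the edges form a single connected piece, so an Eulerian circuit exists.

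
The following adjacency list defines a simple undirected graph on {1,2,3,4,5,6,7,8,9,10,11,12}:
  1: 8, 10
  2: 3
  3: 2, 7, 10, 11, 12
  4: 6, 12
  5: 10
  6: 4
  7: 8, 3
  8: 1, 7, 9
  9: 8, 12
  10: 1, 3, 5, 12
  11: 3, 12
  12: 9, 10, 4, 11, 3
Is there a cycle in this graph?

Yes

The graph has 12 vertices, 15 edges, and 1 connected component.
One cycle is 10-3-11-12-10.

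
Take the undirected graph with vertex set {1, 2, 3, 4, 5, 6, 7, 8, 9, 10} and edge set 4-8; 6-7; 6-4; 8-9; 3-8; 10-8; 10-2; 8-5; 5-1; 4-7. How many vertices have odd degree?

6

Degrees: 1:1, 2:1, 3:1, 4:3, 5:2, 6:2, 7:2, 8:5, 9:1, 10:2
Odd-degree vertices: 1, 2, 3, 4, 8, 9.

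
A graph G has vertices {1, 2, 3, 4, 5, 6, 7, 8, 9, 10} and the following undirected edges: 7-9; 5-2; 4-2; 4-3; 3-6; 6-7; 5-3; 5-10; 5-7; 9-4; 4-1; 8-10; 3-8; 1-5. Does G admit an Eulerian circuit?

No

Degrees: 1:2, 2:2, 3:4, 4:4, 5:5, 6:2, 7:3, 8:2, 9:2, 10:2
Vertices with odd degree: 5, 7. An Eulerian circuit requires all degrees even.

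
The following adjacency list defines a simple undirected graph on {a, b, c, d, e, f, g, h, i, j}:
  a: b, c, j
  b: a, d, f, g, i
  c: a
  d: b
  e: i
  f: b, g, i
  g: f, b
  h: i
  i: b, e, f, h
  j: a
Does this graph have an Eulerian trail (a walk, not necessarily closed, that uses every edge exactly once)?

No

Degrees: a:3, b:5, c:1, d:1, e:1, f:3, g:2, h:1, i:4, j:1
Odd-degree vertices: a, b, c, d, e, f, h, j (8 total).
With 8 odd-degree vertices (more than two), no single trail can use every edge.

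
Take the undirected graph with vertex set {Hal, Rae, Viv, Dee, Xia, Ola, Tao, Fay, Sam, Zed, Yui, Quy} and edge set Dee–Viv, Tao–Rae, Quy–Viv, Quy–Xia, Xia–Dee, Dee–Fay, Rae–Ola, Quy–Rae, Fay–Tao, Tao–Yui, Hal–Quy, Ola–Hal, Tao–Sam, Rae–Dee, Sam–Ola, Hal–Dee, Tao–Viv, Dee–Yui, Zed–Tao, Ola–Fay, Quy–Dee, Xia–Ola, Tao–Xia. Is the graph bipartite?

Rae-Dee-Quy-Rae is an odd cycle (length 3), and a bipartite graph can contain only even cycles.

No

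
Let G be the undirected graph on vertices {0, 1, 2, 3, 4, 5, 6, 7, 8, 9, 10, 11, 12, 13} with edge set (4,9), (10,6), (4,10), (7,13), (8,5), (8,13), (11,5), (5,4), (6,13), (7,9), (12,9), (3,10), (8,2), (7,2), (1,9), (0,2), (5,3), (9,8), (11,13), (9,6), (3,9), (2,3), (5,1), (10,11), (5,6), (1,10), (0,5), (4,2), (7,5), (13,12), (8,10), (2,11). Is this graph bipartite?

Yes

A valid 2-coloring puts {2, 5, 9, 10, 13} on one side and {0, 1, 3, 4, 6, 7, 8, 11, 12} on the other; every edge crosses between the two sides.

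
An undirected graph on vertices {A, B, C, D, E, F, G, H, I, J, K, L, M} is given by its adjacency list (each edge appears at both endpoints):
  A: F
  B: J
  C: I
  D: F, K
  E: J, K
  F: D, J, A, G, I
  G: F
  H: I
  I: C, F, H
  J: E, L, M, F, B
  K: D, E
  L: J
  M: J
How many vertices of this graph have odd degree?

Degrees: A:1, B:1, C:1, D:2, E:2, F:5, G:1, H:1, I:3, J:5, K:2, L:1, M:1
Odd-degree vertices: A, B, C, F, G, H, I, J, L, M.

10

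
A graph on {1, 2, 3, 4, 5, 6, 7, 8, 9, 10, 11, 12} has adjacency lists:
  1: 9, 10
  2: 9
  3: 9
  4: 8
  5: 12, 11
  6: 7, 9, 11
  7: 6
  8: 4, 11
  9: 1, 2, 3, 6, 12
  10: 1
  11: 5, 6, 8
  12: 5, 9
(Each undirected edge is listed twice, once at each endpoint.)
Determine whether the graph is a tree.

|V| = 12, |E| = 12.
Connected but with 12 > 11 edges, so it has a cycle and is not a tree.

No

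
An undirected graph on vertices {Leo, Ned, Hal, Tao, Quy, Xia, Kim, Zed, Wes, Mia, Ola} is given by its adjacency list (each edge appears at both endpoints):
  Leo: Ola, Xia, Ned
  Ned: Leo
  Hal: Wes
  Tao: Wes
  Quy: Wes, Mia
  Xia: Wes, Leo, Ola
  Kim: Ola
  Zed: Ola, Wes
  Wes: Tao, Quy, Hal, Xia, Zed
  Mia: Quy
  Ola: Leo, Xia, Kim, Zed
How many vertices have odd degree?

Degrees: Leo:3, Ned:1, Hal:1, Tao:1, Quy:2, Xia:3, Kim:1, Zed:2, Wes:5, Mia:1, Ola:4
Odd-degree vertices: Leo, Ned, Hal, Tao, Xia, Kim, Wes, Mia.

8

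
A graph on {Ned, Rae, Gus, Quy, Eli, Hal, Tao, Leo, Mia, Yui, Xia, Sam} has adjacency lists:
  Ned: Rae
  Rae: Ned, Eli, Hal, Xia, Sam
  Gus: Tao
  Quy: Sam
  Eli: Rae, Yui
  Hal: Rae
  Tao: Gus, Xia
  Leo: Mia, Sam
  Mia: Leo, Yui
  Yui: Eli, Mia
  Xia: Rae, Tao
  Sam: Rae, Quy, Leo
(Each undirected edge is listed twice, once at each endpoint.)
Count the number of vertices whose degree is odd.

6

Degrees: Ned:1, Rae:5, Gus:1, Quy:1, Eli:2, Hal:1, Tao:2, Leo:2, Mia:2, Yui:2, Xia:2, Sam:3
Odd-degree vertices: Ned, Rae, Gus, Quy, Hal, Sam.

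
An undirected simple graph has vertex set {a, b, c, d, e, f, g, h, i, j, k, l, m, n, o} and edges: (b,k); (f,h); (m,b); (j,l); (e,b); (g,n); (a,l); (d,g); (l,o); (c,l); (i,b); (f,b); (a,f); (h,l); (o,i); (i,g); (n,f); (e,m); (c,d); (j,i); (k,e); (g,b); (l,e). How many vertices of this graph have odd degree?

0

Degrees: a:2, b:6, c:2, d:2, e:4, f:4, g:4, h:2, i:4, j:2, k:2, l:6, m:2, n:2, o:2
Odd-degree vertices: none.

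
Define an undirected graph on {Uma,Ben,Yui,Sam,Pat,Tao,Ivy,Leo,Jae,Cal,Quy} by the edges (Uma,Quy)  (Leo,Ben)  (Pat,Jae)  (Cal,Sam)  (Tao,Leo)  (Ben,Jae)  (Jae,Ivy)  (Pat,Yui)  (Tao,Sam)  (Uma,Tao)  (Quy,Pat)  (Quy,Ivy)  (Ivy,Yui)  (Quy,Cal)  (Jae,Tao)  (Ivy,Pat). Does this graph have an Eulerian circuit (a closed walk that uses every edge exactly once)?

Degrees: Uma:2, Ben:2, Yui:2, Sam:2, Pat:4, Tao:4, Ivy:4, Leo:2, Jae:4, Cal:2, Quy:4
Every vertex has even degree and the edges form a single connected piece, so an Eulerian circuit exists.

Yes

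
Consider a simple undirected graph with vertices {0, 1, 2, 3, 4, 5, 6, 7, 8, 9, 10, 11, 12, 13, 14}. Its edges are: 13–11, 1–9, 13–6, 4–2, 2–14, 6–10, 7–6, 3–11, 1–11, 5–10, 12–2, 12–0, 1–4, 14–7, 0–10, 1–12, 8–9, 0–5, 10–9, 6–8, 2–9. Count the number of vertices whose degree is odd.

4

Degrees: 0:3, 1:4, 2:4, 3:1, 4:2, 5:2, 6:4, 7:2, 8:2, 9:4, 10:4, 11:3, 12:3, 13:2, 14:2
Odd-degree vertices: 0, 3, 11, 12.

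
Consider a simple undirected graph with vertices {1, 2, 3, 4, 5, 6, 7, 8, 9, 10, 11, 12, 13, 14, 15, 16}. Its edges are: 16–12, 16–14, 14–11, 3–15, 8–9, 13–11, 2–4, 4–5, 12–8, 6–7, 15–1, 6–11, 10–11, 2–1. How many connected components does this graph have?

2

Component: {1, 2, 3, 4, 5, 15}
Component: {6, 7, 8, 9, 10, 11, 12, 13, 14, 16}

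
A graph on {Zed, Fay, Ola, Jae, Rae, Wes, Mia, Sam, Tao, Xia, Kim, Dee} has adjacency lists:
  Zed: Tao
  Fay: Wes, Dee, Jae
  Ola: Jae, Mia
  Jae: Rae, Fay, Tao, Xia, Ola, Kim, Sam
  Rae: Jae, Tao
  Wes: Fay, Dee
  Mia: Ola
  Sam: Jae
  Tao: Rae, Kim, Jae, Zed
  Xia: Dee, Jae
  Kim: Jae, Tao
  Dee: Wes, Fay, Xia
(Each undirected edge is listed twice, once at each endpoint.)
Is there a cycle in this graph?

The graph has 12 vertices, 15 edges, and 1 connected component.
One cycle is Jae-Fay-Dee-Xia-Jae.

Yes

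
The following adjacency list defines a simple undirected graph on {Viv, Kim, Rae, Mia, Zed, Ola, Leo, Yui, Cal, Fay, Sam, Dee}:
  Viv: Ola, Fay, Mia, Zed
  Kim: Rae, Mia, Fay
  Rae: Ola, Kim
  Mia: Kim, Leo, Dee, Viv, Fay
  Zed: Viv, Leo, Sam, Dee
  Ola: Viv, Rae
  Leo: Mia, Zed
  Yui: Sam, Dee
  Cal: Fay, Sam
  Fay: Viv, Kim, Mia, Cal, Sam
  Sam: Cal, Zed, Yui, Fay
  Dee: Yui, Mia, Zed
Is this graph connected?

Starting from Viv and exploring outward reaches every vertex (Viv, Zed, Ola, Mia, Fay, Sam, Dee, Leo, Rae, Kim, Cal, Yui); the graph is connected.

Yes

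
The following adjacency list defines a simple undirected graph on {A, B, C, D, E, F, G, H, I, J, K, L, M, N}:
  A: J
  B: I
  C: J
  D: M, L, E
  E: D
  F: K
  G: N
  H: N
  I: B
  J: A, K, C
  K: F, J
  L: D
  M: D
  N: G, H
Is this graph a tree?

No

The graph has 14 vertices and 10 edges.
It splits into 4 components, so it cannot be a tree.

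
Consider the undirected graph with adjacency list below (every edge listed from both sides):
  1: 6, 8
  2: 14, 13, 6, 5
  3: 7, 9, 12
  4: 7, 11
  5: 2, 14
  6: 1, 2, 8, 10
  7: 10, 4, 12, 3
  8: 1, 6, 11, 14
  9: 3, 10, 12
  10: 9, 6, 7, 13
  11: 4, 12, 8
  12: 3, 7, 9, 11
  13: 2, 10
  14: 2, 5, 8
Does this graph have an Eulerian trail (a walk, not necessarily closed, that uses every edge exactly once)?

No

Degrees: 1:2, 2:4, 3:3, 4:2, 5:2, 6:4, 7:4, 8:4, 9:3, 10:4, 11:3, 12:4, 13:2, 14:3
Odd-degree vertices: 3, 9, 11, 14 (4 total).
With 4 odd-degree vertices (more than two), no single trail can use every edge.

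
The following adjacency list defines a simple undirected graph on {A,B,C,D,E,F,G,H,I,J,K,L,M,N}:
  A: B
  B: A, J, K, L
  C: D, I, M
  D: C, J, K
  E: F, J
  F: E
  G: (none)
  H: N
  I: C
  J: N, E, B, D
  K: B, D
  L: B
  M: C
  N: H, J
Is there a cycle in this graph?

The graph has 14 vertices, 13 edges, and 2 connected components.
One cycle is B-J-D-K-B.

Yes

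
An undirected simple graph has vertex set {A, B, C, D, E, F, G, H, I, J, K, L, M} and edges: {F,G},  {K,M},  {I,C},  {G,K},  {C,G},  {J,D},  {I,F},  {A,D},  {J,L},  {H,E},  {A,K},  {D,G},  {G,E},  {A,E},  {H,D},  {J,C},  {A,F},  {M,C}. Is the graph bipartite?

Color {B, C, D, E, F, K, L} black and {A, G, H, I, J, M} white. No edge joins two same-colored vertices, so the graph is bipartite.

Yes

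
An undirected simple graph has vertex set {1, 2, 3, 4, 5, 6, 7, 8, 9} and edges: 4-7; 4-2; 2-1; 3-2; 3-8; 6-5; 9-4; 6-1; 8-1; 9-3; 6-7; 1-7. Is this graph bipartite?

No

The cycle 7-6-1-7 has length 3, which is odd, so the graph is not bipartite.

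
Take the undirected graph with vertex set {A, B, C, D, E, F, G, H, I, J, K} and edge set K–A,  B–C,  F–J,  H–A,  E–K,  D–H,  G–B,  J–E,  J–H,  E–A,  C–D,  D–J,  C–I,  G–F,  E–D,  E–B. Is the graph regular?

No

Degrees: A:3, B:3, C:3, D:4, E:5, F:2, G:2, H:3, I:1, J:4, K:2
Degrees are not all equal (e.g. deg(I)=1 but deg(E)=5); not regular.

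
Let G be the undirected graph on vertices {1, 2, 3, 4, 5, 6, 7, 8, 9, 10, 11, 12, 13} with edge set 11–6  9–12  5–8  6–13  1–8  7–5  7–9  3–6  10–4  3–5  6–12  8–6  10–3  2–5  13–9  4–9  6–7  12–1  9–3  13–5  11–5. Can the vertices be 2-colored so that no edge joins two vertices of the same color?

Yes

Color {2, 3, 4, 7, 8, 11, 12, 13} black and {1, 5, 6, 9, 10} white. No edge joins two same-colored vertices, so the graph is bipartite.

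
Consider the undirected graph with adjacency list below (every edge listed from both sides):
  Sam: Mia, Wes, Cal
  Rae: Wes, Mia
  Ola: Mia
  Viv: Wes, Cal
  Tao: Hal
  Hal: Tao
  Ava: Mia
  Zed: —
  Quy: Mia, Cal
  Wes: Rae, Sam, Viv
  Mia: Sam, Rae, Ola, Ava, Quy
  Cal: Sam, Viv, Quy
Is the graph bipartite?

Yes

Partition the vertices as {Hal, Zed, Wes, Mia, Cal} vs {Sam, Rae, Ola, Viv, Tao, Ava, Quy}. Each listed edge has one endpoint in each part, so the graph is bipartite.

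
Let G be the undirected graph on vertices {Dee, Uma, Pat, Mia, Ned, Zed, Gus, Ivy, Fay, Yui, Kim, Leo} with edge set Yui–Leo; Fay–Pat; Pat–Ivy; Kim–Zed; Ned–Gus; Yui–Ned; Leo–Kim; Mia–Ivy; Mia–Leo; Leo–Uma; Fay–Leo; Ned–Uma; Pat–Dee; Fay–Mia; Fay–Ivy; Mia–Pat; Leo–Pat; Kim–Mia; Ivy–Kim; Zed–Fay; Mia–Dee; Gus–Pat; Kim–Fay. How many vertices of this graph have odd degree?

2

Degrees: Dee:2, Uma:2, Pat:6, Mia:6, Ned:3, Zed:2, Gus:2, Ivy:4, Fay:6, Yui:2, Kim:5, Leo:6
Odd-degree vertices: Ned, Kim.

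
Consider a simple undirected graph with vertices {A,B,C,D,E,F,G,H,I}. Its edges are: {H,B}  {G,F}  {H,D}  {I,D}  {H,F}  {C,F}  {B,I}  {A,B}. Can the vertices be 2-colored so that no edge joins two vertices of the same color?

Partition the vertices as {B, D, E, F} vs {A, C, G, H, I}. Each listed edge has one endpoint in each part, so the graph is bipartite.

Yes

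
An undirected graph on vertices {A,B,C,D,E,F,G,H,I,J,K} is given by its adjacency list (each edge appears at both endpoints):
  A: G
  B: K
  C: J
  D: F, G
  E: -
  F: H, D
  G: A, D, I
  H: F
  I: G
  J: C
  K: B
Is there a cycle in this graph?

No

The graph has 11 vertices, 7 edges, and 4 connected components.
A forest on 11 vertices with 4 components has exactly 7 edges, which matches — so no cycle.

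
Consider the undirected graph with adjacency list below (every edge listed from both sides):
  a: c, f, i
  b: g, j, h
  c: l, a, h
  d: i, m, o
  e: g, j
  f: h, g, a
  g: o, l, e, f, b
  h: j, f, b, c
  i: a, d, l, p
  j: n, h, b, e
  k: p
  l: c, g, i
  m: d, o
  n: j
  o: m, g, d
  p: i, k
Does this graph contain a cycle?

Yes

The graph has 16 vertices, 23 edges, and 1 connected component.
Since 23 > 16 - 1, a cycle must exist; for instance i-l-g-o-m-d-i.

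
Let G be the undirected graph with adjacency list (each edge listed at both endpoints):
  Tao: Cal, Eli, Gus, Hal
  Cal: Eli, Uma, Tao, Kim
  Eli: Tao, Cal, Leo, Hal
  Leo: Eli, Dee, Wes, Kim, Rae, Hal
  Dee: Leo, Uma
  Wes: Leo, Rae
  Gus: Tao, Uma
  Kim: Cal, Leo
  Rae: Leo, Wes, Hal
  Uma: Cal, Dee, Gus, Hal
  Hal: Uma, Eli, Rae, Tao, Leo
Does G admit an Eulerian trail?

Degrees: Tao:4, Cal:4, Eli:4, Leo:6, Dee:2, Wes:2, Gus:2, Kim:2, Rae:3, Uma:4, Hal:5
Odd-degree vertices: Rae, Hal (2 total).
With 2 odd-degree vertices and all edges in one connected piece, an Eulerian trail exists (from Rae to Hal).

Yes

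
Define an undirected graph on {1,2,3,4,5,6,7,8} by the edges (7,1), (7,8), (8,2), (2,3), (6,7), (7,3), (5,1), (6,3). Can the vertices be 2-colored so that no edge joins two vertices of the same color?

No

7-6-3-7 is an odd cycle (length 3), and a bipartite graph can contain only even cycles.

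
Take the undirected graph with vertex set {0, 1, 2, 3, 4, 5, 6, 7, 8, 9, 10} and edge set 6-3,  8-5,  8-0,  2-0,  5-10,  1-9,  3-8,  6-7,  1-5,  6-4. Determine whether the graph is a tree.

|V| = 11, |E| = 10.
It is connected with exactly 10 edges, hence acyclic — it is a tree.

Yes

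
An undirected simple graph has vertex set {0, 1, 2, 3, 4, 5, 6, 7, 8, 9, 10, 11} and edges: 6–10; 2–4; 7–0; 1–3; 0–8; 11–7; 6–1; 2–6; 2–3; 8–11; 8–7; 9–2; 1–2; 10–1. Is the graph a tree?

|V| = 12, |E| = 14.
It is not connected, so it is not a tree.

No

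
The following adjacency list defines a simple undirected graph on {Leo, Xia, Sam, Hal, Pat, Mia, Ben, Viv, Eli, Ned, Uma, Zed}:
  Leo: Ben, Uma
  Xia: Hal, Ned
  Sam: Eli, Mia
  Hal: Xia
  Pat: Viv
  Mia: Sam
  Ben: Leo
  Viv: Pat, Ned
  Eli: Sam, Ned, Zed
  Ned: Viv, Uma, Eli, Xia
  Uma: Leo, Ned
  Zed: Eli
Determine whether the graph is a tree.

Yes

The graph has 12 vertices and 11 edges.
Connected and |E| = |V| - 1, which characterizes a tree.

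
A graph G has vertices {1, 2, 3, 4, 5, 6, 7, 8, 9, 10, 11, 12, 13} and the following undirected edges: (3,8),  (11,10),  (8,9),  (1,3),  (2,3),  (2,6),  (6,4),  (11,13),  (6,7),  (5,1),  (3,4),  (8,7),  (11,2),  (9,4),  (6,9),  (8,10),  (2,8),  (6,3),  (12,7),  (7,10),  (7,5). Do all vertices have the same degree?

No

Degrees: 1:2, 2:4, 3:5, 4:3, 5:2, 6:5, 7:5, 8:5, 9:3, 10:3, 11:3, 12:1, 13:1
Vertex 12 has degree 1 while 3 has degree 5, so the graph is not regular.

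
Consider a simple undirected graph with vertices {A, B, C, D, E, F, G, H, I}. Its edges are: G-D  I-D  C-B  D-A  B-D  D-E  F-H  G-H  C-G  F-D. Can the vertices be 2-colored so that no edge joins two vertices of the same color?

Color {C, D, H} black and {A, B, E, F, G, I} white. No edge joins two same-colored vertices, so the graph is bipartite.

Yes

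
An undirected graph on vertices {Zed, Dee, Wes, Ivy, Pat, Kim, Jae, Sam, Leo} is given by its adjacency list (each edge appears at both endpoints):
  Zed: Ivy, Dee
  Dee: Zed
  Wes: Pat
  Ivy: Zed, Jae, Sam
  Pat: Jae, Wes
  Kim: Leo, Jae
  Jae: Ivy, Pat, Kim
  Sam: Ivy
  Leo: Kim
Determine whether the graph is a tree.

The graph has 9 vertices and 8 edges.
Connected and |E| = |V| - 1, which characterizes a tree.

Yes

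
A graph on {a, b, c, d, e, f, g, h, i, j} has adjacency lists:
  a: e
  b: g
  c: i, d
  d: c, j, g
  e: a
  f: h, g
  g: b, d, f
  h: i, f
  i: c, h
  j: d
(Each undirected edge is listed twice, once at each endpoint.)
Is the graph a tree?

The graph has 10 vertices and 9 edges.
It splits into 2 components, so it cannot be a tree.

No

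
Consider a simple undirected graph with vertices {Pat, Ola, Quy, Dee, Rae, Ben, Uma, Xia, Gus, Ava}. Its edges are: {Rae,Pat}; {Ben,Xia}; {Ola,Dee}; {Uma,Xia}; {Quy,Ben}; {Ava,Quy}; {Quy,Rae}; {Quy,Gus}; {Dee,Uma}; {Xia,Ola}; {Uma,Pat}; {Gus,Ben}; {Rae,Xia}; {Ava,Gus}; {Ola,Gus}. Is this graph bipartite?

No

The cycle Quy-Gus-Ava-Quy has length 3, which is odd, so the graph is not bipartite.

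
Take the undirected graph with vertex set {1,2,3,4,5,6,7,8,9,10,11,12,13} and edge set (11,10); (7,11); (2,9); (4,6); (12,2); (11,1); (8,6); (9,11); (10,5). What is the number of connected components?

4

Component: {3}
Component: {13}
Component: {4, 6, 8}
Component: {1, 2, 5, 7, 9, 10, 11, 12}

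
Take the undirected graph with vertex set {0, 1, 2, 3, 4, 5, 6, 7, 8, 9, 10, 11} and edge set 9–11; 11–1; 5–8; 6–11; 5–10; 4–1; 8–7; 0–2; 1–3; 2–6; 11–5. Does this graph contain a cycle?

No

|V| = 12, |E| = 11, number of components = 1.
Since 11 = 12 - 1, the graph is a forest and contains no cycle.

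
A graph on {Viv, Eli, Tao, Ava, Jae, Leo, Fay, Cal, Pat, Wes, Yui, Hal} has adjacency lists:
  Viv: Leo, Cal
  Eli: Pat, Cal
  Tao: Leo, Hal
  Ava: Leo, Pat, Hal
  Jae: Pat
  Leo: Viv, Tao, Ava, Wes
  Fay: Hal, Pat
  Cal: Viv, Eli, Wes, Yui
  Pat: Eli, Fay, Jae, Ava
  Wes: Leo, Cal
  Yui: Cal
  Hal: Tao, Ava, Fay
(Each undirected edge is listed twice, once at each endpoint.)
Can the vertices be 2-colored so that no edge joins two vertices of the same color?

Partition the vertices as {Leo, Cal, Pat, Hal} vs {Viv, Eli, Tao, Ava, Jae, Fay, Wes, Yui}. Each listed edge has one endpoint in each part, so the graph is bipartite.

Yes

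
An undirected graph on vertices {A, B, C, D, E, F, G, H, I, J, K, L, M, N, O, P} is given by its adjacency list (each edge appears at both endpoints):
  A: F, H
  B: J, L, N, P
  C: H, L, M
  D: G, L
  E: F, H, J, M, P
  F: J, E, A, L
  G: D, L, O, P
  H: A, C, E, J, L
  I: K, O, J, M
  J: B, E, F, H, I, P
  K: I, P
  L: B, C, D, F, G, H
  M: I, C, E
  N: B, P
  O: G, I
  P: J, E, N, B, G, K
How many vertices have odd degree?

Degrees: A:2, B:4, C:3, D:2, E:5, F:4, G:4, H:5, I:4, J:6, K:2, L:6, M:3, N:2, O:2, P:6
Odd-degree vertices: C, E, H, M.

4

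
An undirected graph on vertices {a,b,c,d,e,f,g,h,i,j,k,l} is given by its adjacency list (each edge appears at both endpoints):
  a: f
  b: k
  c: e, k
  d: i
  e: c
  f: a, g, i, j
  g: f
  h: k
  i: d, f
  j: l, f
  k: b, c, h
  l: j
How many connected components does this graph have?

Component: {b, c, e, h, k}
Component: {a, d, f, g, i, j, l}

2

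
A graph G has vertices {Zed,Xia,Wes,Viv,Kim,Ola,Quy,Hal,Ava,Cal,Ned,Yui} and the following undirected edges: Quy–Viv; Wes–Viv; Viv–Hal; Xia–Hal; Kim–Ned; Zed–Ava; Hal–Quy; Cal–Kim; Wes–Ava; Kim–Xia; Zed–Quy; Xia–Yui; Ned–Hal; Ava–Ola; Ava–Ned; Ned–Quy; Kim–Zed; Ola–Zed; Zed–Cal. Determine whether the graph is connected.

A breadth-first search from Zed visits Zed, Quy, Cal, Kim, Ola, Ava, Ned, Viv, Hal, Xia, Wes, Yui — all 12 vertices — so the graph is connected.

Yes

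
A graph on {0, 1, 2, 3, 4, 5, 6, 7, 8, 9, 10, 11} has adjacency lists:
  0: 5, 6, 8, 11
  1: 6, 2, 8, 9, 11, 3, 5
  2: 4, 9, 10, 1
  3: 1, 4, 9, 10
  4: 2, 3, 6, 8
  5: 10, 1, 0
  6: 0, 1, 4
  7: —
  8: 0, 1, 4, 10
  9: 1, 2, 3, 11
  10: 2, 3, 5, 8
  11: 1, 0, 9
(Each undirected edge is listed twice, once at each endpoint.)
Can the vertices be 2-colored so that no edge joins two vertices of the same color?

No

The cycle 9-1-11-9 has length 3, which is odd, so the graph is not bipartite.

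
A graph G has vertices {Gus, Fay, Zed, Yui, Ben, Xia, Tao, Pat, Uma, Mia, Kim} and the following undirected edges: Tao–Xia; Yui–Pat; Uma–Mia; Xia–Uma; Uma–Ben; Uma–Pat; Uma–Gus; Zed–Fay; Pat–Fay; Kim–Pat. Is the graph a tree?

The graph has 11 vertices and 10 edges.
It is connected with exactly 10 edges, hence acyclic — it is a tree.

Yes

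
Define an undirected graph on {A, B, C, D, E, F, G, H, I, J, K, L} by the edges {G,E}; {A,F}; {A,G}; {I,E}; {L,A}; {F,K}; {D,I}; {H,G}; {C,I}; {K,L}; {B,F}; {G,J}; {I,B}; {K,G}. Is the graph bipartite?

A valid 2-coloring puts {F, G, I, L} on one side and {A, B, C, D, E, H, J, K} on the other; every edge crosses between the two sides.

Yes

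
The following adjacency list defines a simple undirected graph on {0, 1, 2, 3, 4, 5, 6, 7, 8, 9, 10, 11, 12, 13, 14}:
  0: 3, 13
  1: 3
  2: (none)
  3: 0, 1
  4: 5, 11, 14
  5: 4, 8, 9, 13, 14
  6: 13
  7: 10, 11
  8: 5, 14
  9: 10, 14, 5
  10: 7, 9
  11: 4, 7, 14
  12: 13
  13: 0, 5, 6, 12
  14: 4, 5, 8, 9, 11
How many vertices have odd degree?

8

Degrees: 0:2, 1:1, 2:0, 3:2, 4:3, 5:5, 6:1, 7:2, 8:2, 9:3, 10:2, 11:3, 12:1, 13:4, 14:5
Odd-degree vertices: 1, 4, 5, 6, 9, 11, 12, 14.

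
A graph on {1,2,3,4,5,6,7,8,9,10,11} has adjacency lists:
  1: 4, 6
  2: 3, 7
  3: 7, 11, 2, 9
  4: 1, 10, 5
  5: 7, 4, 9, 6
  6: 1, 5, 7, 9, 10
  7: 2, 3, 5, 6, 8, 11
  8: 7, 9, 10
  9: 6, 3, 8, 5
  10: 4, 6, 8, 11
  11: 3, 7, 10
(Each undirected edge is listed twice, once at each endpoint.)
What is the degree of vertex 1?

2

Neighbors of 1: 4, 6.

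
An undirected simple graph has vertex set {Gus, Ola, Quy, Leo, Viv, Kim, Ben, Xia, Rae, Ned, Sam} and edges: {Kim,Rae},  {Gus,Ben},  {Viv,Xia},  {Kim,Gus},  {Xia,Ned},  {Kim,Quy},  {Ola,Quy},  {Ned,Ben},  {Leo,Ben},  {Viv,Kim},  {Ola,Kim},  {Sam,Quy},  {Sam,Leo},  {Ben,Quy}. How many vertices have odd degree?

2

Degrees: Gus:2, Ola:2, Quy:4, Leo:2, Viv:2, Kim:5, Ben:4, Xia:2, Rae:1, Ned:2, Sam:2
Odd-degree vertices: Kim, Rae.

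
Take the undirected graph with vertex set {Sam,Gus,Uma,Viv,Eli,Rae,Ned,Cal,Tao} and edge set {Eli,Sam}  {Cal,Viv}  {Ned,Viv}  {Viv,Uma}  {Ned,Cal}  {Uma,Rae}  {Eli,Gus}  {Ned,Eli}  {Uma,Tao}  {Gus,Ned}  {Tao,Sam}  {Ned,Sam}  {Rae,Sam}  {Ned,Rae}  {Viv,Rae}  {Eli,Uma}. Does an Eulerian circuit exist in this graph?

Degrees: Sam:4, Gus:2, Uma:4, Viv:4, Eli:4, Rae:4, Ned:6, Cal:2, Tao:2
Every vertex has even degree and the edges form a single connected piece, so an Eulerian circuit exists.

Yes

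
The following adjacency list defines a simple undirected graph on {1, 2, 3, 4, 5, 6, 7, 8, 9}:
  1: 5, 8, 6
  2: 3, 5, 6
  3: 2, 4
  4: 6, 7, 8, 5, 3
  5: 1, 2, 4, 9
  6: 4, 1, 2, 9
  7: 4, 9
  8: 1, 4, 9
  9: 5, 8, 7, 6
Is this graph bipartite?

A valid 2-coloring puts {3, 5, 6, 7, 8} on one side and {1, 2, 4, 9} on the other; every edge crosses between the two sides.

Yes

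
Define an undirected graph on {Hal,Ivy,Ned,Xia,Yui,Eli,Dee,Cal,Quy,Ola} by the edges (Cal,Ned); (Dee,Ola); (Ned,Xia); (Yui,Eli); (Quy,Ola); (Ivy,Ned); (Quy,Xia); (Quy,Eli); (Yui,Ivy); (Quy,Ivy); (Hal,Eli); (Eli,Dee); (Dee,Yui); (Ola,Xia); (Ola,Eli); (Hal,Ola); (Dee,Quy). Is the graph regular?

No

Degrees: Hal:2, Ivy:3, Ned:3, Xia:3, Yui:3, Eli:5, Dee:4, Cal:1, Quy:5, Ola:5
Vertex Cal has degree 1 while Eli has degree 5, so the graph is not regular.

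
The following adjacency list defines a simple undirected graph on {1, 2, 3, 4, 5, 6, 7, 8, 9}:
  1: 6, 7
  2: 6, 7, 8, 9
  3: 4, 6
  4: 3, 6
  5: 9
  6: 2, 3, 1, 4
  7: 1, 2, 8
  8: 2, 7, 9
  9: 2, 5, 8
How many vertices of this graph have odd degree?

4

Degrees: 1:2, 2:4, 3:2, 4:2, 5:1, 6:4, 7:3, 8:3, 9:3
Odd-degree vertices: 5, 7, 8, 9.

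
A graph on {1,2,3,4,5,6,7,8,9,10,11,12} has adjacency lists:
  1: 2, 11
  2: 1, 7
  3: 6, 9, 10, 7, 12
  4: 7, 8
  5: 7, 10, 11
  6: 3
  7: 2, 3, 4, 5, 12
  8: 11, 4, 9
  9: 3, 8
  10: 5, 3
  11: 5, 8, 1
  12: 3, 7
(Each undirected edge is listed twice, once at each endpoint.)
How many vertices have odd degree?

6

Degrees: 1:2, 2:2, 3:5, 4:2, 5:3, 6:1, 7:5, 8:3, 9:2, 10:2, 11:3, 12:2
Odd-degree vertices: 3, 5, 6, 7, 8, 11.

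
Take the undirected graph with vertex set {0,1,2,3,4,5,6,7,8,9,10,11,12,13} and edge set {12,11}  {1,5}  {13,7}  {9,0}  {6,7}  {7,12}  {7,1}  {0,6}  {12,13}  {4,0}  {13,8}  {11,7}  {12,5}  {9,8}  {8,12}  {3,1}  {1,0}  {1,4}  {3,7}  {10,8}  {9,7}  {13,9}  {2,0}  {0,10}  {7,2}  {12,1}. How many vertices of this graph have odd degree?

Degrees: 0:6, 1:6, 2:2, 3:2, 4:2, 5:2, 6:2, 7:8, 8:4, 9:4, 10:2, 11:2, 12:6, 13:4
Odd-degree vertices: none.

0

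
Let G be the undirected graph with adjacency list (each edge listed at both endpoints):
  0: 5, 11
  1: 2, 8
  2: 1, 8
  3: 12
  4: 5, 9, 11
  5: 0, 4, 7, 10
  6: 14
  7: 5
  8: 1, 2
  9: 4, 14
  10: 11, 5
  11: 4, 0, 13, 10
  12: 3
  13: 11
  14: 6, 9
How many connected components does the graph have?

3

Component: {3, 12}
Component: {1, 2, 8}
Component: {0, 4, 5, 6, 7, 9, 10, 11, 13, 14}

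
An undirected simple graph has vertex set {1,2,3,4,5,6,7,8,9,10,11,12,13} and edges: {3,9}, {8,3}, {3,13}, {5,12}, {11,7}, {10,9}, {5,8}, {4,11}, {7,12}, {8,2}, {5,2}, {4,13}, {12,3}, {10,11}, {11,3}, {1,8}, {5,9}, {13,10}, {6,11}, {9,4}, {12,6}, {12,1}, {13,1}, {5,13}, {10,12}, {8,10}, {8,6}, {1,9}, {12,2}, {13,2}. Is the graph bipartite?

No

The cycle 5-2-13-5 has length 3, which is odd, so the graph is not bipartite.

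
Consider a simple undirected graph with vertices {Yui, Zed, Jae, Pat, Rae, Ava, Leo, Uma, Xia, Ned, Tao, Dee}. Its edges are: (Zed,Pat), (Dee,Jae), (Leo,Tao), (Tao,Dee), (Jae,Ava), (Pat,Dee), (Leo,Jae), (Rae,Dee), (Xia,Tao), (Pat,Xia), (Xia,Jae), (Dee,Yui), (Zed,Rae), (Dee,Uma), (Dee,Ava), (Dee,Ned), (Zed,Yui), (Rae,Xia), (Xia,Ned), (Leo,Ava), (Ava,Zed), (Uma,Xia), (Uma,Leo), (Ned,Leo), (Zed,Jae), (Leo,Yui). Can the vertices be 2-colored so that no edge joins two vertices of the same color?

No

The cycle Jae-Ava-Dee-Jae has length 3, which is odd, so the graph is not bipartite.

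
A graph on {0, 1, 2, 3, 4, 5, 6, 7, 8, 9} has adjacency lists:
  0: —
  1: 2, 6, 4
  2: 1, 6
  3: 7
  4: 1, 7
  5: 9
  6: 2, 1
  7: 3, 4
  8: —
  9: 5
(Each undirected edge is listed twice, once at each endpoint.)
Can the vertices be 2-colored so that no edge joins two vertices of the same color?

No

6-2-1-6 is an odd cycle (length 3), and a bipartite graph can contain only even cycles.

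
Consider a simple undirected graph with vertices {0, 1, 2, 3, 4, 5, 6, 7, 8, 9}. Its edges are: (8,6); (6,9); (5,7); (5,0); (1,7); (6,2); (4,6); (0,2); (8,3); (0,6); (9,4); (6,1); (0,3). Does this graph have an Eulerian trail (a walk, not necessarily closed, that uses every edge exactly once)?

Degrees: 0:4, 1:2, 2:2, 3:2, 4:2, 5:2, 6:6, 7:2, 8:2, 9:2
Odd-degree vertices: none (0 total).
With 0 odd-degree vertices and all edges in one connected piece, an Eulerian trail exists.

Yes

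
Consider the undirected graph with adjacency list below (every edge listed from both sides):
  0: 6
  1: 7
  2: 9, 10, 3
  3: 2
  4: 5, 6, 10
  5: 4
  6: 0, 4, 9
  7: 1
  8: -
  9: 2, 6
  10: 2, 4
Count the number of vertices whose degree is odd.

8

Degrees: 0:1, 1:1, 2:3, 3:1, 4:3, 5:1, 6:3, 7:1, 8:0, 9:2, 10:2
Odd-degree vertices: 0, 1, 2, 3, 4, 5, 6, 7.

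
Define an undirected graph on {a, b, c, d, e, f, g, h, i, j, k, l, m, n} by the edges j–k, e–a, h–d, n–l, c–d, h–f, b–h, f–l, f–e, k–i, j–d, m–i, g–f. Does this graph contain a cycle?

No

The graph has 14 vertices, 13 edges, and 1 connected component.
Since 13 = 14 - 1, the graph is a forest and contains no cycle.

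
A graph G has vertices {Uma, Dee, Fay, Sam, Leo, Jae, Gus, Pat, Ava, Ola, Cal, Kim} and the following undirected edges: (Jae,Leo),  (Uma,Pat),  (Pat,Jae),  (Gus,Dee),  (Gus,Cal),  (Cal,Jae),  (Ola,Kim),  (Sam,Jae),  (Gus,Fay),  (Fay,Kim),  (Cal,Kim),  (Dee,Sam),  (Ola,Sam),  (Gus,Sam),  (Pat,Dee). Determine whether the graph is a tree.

No

|V| = 12, |E| = 15.
It splits into 2 components, so it cannot be a tree.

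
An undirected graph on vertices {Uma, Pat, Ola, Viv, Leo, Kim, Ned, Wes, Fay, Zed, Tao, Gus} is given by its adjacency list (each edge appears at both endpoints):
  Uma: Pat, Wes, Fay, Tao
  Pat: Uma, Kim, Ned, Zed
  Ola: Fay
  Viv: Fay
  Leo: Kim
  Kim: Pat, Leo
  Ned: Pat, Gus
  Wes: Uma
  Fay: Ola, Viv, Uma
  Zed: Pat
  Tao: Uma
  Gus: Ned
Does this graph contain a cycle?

|V| = 12, |E| = 11, number of components = 1.
A forest on 12 vertices with 1 component has exactly 11 edges, which matches — so no cycle.

No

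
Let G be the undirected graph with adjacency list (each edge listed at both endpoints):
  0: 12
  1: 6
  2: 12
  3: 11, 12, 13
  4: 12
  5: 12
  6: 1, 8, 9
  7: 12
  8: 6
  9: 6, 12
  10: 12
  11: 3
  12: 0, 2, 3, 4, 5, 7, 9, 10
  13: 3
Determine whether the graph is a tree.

The graph has 14 vertices and 13 edges.
Connected and |E| = |V| - 1, which characterizes a tree.

Yes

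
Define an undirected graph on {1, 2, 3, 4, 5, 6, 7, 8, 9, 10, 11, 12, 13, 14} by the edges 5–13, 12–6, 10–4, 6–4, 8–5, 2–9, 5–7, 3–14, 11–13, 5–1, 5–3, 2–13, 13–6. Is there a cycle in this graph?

The graph has 14 vertices, 13 edges, and 1 connected component.
Since 13 = 14 - 1, the graph is a forest and contains no cycle.

No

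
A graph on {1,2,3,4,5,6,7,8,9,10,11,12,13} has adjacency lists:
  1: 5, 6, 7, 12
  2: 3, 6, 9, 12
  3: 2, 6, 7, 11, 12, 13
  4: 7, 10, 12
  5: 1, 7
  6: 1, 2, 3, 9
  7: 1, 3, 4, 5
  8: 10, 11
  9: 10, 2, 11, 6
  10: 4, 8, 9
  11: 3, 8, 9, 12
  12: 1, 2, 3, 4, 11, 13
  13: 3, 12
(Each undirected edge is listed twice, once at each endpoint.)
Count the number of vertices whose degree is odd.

Degrees: 1:4, 2:4, 3:6, 4:3, 5:2, 6:4, 7:4, 8:2, 9:4, 10:3, 11:4, 12:6, 13:2
Odd-degree vertices: 4, 10.

2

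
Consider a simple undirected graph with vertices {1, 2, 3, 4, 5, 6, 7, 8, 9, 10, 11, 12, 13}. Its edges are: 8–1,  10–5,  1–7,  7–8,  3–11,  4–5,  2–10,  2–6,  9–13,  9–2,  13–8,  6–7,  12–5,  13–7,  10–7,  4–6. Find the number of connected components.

Component: {3, 11}
Component: {1, 2, 4, 5, 6, 7, 8, 9, 10, 12, 13}

2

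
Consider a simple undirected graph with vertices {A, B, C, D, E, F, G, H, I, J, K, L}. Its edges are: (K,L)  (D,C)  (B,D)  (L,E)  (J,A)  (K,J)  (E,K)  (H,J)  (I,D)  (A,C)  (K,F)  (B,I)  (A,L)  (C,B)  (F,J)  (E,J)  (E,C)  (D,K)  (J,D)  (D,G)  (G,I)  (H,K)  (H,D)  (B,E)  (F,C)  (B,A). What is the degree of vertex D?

7

Neighbors of D: B, C, G, H, I, J, K.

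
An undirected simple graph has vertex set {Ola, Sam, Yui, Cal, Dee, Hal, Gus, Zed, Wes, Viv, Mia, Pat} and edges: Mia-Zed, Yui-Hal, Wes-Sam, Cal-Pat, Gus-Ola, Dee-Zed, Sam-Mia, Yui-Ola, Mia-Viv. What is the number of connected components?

3

Component: {Cal, Pat}
Component: {Ola, Yui, Hal, Gus}
Component: {Sam, Dee, Zed, Wes, Viv, Mia}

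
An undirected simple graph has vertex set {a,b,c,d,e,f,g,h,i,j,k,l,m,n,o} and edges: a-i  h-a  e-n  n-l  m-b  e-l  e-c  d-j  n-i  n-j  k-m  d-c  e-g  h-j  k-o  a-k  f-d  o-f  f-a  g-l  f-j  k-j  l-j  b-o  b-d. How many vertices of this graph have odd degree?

2

Degrees: a:4, b:3, c:2, d:4, e:4, f:4, g:2, h:2, i:2, j:6, k:4, l:4, m:2, n:4, o:3
Odd-degree vertices: b, o.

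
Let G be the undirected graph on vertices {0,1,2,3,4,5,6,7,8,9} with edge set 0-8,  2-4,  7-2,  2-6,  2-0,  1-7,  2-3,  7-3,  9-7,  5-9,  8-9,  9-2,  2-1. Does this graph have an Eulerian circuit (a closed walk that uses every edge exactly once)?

Degrees: 0:2, 1:2, 2:7, 3:2, 4:1, 5:1, 6:1, 7:4, 8:2, 9:4
2, 4, 5, 6 have odd degree; an Eulerian circuit needs every degree to be even, so none exists.

No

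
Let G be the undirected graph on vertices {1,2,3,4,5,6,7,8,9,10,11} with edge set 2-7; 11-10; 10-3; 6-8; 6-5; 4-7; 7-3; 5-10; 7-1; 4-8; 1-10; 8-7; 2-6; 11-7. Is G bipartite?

No

7-4-8-7 is an odd cycle (length 3), and a bipartite graph can contain only even cycles.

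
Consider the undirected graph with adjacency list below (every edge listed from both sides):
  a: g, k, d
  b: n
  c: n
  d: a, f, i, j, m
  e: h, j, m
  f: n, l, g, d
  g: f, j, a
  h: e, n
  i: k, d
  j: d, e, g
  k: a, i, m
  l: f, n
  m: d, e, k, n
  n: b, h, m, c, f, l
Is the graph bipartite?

No

f-l-n-f is an odd cycle (length 3), and a bipartite graph can contain only even cycles.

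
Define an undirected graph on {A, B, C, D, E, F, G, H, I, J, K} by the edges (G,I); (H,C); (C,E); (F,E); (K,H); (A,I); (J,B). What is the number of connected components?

Component: {D}
Component: {B, J}
Component: {A, G, I}
Component: {C, E, F, H, K}

4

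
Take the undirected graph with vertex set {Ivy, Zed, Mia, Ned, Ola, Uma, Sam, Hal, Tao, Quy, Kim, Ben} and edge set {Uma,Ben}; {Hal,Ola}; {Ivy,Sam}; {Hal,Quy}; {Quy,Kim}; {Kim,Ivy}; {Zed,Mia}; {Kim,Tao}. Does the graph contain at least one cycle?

|V| = 12, |E| = 8, number of components = 4.
Since 8 = 12 - 4, the graph is a forest and contains no cycle.

No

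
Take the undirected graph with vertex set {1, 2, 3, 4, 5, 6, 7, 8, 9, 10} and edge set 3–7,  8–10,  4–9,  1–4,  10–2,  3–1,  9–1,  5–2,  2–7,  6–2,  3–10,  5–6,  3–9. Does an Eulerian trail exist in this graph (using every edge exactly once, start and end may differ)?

No

Degrees: 1:3, 2:4, 3:4, 4:2, 5:2, 6:2, 7:2, 8:1, 9:3, 10:3
Odd-degree vertices: 1, 8, 9, 10 (4 total).
With 4 odd-degree vertices (more than two), no single trail can use every edge.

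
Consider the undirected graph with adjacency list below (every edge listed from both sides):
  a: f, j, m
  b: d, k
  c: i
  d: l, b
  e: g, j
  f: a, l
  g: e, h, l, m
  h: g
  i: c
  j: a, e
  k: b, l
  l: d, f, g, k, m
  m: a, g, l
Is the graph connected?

Component: {c, i}
Component: {a, b, d, e, f, g, h, j, k, l, m}
No edge joins these 2 groups, so the graph is disconnected.

No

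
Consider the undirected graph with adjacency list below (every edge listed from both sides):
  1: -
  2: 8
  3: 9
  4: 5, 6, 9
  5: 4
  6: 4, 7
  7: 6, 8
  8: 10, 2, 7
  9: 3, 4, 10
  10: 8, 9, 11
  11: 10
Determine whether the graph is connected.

No

Component: {1}
Component: {2, 3, 4, 5, 6, 7, 8, 9, 10, 11}
No edge joins these 2 groups, so the graph is disconnected.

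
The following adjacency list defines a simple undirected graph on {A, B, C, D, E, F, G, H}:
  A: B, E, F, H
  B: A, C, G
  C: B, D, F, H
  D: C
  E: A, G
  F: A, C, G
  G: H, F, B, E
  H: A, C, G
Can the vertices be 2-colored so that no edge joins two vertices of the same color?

Yes

A valid 2-coloring puts {B, D, E, F, H} on one side and {A, C, G} on the other; every edge crosses between the two sides.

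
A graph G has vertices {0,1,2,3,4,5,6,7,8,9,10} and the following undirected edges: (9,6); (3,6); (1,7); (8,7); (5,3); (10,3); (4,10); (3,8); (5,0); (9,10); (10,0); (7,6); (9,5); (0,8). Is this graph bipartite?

Partition the vertices as {1, 2, 5, 6, 8, 10} vs {0, 3, 4, 7, 9}. Each listed edge has one endpoint in each part, so the graph is bipartite.

Yes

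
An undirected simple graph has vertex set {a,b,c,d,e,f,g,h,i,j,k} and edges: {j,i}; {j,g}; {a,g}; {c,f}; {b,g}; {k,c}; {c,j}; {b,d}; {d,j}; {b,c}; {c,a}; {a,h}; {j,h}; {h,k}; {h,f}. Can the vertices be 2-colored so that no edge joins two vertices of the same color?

Color {c, d, e, g, h, i} black and {a, b, f, j, k} white. No edge joins two same-colored vertices, so the graph is bipartite.

Yes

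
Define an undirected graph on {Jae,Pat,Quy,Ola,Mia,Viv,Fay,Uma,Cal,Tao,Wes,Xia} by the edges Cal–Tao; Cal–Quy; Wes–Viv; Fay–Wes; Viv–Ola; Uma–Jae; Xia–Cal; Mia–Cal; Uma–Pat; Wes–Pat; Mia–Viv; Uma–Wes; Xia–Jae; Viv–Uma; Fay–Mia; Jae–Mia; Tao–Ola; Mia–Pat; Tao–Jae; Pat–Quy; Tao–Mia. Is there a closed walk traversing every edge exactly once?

Degrees: Jae:4, Pat:4, Quy:2, Ola:2, Mia:6, Viv:4, Fay:2, Uma:4, Cal:4, Tao:4, Wes:4, Xia:2
Every vertex has even degree and the edges form a single connected piece, so an Eulerian circuit exists.

Yes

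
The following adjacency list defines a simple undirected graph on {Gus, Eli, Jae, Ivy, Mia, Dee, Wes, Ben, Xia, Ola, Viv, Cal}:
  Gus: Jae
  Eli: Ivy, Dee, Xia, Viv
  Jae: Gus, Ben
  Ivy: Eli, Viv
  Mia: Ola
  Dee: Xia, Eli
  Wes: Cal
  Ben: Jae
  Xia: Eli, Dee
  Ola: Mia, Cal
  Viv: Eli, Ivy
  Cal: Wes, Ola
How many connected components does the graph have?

Component: {Gus, Jae, Ben}
Component: {Mia, Wes, Ola, Cal}
Component: {Eli, Ivy, Dee, Xia, Viv}

3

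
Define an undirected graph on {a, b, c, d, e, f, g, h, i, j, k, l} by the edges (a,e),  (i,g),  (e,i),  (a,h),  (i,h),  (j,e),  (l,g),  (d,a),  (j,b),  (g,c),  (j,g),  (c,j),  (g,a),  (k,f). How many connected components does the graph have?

2

Component: {f, k}
Component: {a, b, c, d, e, g, h, i, j, l}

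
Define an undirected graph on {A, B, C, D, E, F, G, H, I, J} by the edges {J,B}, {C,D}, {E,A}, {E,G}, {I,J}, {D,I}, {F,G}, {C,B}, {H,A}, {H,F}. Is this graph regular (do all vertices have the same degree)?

Degrees: A:2, B:2, C:2, D:2, E:2, F:2, G:2, H:2, I:2, J:2
All degrees equal 2; the graph is regular.

Yes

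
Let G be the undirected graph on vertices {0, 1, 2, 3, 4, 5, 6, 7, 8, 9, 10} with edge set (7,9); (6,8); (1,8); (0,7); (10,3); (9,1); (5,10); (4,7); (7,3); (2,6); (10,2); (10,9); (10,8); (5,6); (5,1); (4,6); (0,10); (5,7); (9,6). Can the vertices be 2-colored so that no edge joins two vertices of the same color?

Partition the vertices as {1, 6, 7, 10} vs {0, 2, 3, 4, 5, 8, 9}. Each listed edge has one endpoint in each part, so the graph is bipartite.

Yes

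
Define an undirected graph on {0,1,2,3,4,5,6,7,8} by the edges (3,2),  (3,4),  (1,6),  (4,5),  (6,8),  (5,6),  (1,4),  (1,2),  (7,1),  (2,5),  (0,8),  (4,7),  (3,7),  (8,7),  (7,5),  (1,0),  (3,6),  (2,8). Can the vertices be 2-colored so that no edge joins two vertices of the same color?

1-4-7-1 is an odd cycle (length 3), and a bipartite graph can contain only even cycles.

No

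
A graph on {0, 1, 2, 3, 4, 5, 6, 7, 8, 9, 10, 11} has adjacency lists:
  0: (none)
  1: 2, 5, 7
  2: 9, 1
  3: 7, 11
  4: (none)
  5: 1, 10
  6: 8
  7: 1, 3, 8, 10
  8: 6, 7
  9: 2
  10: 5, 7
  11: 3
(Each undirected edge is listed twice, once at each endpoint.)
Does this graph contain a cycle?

|V| = 12, |E| = 10, number of components = 3.
Since 10 > 12 - 3, a cycle must exist; for instance 1-7-10-5-1.

Yes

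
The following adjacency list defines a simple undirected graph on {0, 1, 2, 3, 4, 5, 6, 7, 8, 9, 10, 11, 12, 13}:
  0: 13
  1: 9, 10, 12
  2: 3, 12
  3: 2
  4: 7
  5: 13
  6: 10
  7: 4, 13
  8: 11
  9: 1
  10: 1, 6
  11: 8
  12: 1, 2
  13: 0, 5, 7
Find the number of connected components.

3

Component: {8, 11}
Component: {0, 4, 5, 7, 13}
Component: {1, 2, 3, 6, 9, 10, 12}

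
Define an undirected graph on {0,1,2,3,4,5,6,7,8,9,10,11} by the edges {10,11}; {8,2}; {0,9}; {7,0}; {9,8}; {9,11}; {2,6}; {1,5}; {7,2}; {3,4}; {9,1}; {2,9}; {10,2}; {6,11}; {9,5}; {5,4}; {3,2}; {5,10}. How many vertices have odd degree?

Degrees: 0:2, 1:2, 2:6, 3:2, 4:2, 5:4, 6:2, 7:2, 8:2, 9:6, 10:3, 11:3
Odd-degree vertices: 10, 11.

2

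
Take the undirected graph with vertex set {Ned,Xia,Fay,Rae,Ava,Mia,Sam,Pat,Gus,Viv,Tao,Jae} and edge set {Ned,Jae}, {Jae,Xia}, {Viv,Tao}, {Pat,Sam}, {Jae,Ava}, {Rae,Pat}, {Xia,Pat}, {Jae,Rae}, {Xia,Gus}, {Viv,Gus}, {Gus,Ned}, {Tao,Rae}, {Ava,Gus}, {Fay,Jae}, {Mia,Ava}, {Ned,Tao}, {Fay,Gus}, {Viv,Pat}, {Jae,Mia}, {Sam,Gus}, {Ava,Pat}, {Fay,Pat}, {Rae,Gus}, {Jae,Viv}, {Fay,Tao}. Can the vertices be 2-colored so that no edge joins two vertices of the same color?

Ava-Mia-Jae-Ava is an odd cycle (length 3), and a bipartite graph can contain only even cycles.

No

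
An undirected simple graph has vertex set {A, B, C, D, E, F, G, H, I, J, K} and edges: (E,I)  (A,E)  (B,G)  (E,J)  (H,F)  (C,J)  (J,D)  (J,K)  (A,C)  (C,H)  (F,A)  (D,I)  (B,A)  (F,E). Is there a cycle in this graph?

The graph has 11 vertices, 14 edges, and 1 connected component.
One cycle is A-C-H-F-A.

Yes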